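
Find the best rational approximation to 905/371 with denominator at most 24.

Expand x = 905/371 as a continued fraction with the Euclidean algorithm:
  905 = 2*371 + 163, so a_0 = 2.
  371 = 2*163 + 45, so a_1 = 2.
  163 = 3*45 + 28, so a_2 = 3.
  45 = 1*28 + 17, so a_3 = 1.
  28 = 1*17 + 11, so a_4 = 1.
  17 = 1*11 + 6, so a_5 = 1.
  11 = 1*6 + 5, so a_6 = 1.
  6 = 1*5 + 1, so a_7 = 1.
  5 = 5*1 + 0, so a_8 = 5.
so x = [2; 2, 3, 1, 1, 1, 1, 1, 5].
Convergents (p_i = a_i*p_{i-1} + p_{i-2}, q_i = a_i*q_{i-1} + q_{i-2} with p_{-2}=0, p_{-1}=1, q_{-2}=1, q_{-1}=0), until the denominator exceeds 24:
  i=0: a_0=2, p_0 = 2*1 + 0 = 2, q_0 = 2*0 + 1 = 1.
  i=1: a_1=2, p_1 = 2*2 + 1 = 5, q_1 = 2*1 + 0 = 2.
  i=2: a_2=3, p_2 = 3*5 + 2 = 17, q_2 = 3*2 + 1 = 7.
  i=3: a_3=1, p_3 = 1*17 + 5 = 22, q_3 = 1*7 + 2 = 9.
  i=4: a_4=1, p_4 = 1*22 + 17 = 39, q_4 = 1*9 + 7 = 16.
  i=5: a_5=1, p_5 = 1*39 + 22 = 61, q_5 = 1*16 + 9 = 25.
q_5 = 25 > 24, so the last convergent with denominator <= 24 is p_4/q_4 = 39/16.
The closest fraction with denominator <= 24 is either p_4/q_4 or the intermediate fraction (k*p_4 + p_3)/(k*q_4 + q_3) with the largest k >= 1 whose denominator stays <= 24; these approach x as k grows, and every other convergent or intermediate fraction in range is farther away.
Largest k: floor((24 - q_3)/q_4) = floor((24 - 9)/16) = 0.
Since k = 0, no intermediate fraction beyond p_4/q_4 has denominator <= 24, so the convergent 39/16 is the closest (its error is |905*16 - 39*371|/(371*16) = 11/5936).

39/16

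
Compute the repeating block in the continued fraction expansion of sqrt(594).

[24; (2, 1, 2, 5, 24, 5, 2, 1, 2, 48)]

Write x_i = (sqrt(594) + m_i)/d_i with (m_0, d_0) = (0, 1). a_0 = floor(sqrt(594)) = 24, since 24^2 = 576 <= 594 < 625 = 25^2.
Iterate m_{i+1} = d_i*a_i - m_i, d_{i+1} = (594 - m_{i+1}^2)/d_i, a_{i+1} = floor((a_0 + m_{i+1})/d_{i+1}):
  m_1 = 1*24 - 0 = 24, d_1 = (594 - 24^2)/1 = 18/1 = 18, a_1 = floor((24 + 24)/18) = 2.
  m_2 = 18*2 - 24 = 12, d_2 = (594 - 12^2)/18 = 450/18 = 25, a_2 = floor((24 + 12)/25) = 1.
  m_3 = 25*1 - 12 = 13, d_3 = (594 - 13^2)/25 = 425/25 = 17, a_3 = floor((24 + 13)/17) = 2.
  m_4 = 17*2 - 13 = 21, d_4 = (594 - 21^2)/17 = 153/17 = 9, a_4 = floor((24 + 21)/9) = 5.
  m_5 = 9*5 - 21 = 24, d_5 = (594 - 24^2)/9 = 18/9 = 2, a_5 = floor((24 + 24)/2) = 24.
  m_6 = 2*24 - 24 = 24, d_6 = (594 - 24^2)/2 = 18/2 = 9, a_6 = floor((24 + 24)/9) = 5.
  m_7 = 9*5 - 24 = 21, d_7 = (594 - 21^2)/9 = 153/9 = 17, a_7 = floor((24 + 21)/17) = 2.
  m_8 = 17*2 - 21 = 13, d_8 = (594 - 13^2)/17 = 425/17 = 25, a_8 = floor((24 + 13)/25) = 1.
  m_9 = 25*1 - 13 = 12, d_9 = (594 - 12^2)/25 = 450/25 = 18, a_9 = floor((24 + 12)/18) = 2.
  m_10 = 18*2 - 12 = 24, d_10 = (594 - 24^2)/18 = 18/18 = 1, a_10 = floor((24 + 24)/1) = 48.
  m_11 = 1*48 - 24 = 24, d_11 = (594 - 24^2)/1 = 18/1 = 18: (m_11, d_11) = (m_1, d_1) = (24, 18), so from here the quotients repeat a_1, ..., a_10; the period length is 10.
Hence the expansion of sqrt(594) is a_0 = 24 followed by the repeating block 2, 1, 2, 5, 24, 5, 2, 1, 2, 48 (period 10).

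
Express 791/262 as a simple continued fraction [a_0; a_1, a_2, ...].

Run the Euclidean algorithm on 791 and 262; the successive quotients are the partial quotients a_0, a_1, ... (each step inverts the fractional part left over by the previous one):
  791 = 3*262 + 5, so a_0 = 3.
  262 = 52*5 + 2, so a_1 = 52.
  5 = 2*2 + 1, so a_2 = 2.
  2 = 2*1 + 0, so a_3 = 2.
The remainder reaches 0 after 4 divisions, so the expansion has 4 partial quotients, read off in order.

[3; 52, 2, 2]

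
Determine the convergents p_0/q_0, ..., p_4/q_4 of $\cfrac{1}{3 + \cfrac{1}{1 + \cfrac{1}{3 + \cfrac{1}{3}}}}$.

0/1, 1/3, 1/4, 4/15, 13/49

Using the convergent recurrence p_i = a_i*p_{i-1} + p_{i-2}, q_i = a_i*q_{i-1} + q_{i-2} with p_{-2}=0, p_{-1}=1, q_{-2}=1, q_{-1}=0:
  i=0: a_0=0, p_0 = 0*1 + 0 = 0, q_0 = 0*0 + 1 = 1.
  i=1: a_1=3, p_1 = 3*0 + 1 = 1, q_1 = 3*1 + 0 = 3.
  i=2: a_2=1, p_2 = 1*1 + 0 = 1, q_2 = 1*3 + 1 = 4.
  i=3: a_3=3, p_3 = 3*1 + 1 = 4, q_3 = 3*4 + 3 = 15.
  i=4: a_4=3, p_4 = 3*4 + 1 = 13, q_4 = 3*15 + 4 = 49.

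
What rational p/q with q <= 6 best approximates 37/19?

Expand x = 37/19 as a continued fraction with the Euclidean algorithm:
  37 = 1*19 + 18, so a_0 = 1.
  19 = 1*18 + 1, so a_1 = 1.
  18 = 18*1 + 0, so a_2 = 18.
so x = [1; 1, 18].
Convergents (p_i = a_i*p_{i-1} + p_{i-2}, q_i = a_i*q_{i-1} + q_{i-2} with p_{-2}=0, p_{-1}=1, q_{-2}=1, q_{-1}=0), until the denominator exceeds 6:
  i=0: a_0=1, p_0 = 1*1 + 0 = 1, q_0 = 1*0 + 1 = 1.
  i=1: a_1=1, p_1 = 1*1 + 1 = 2, q_1 = 1*1 + 0 = 1.
  i=2: a_2=18, p_2 = 18*2 + 1 = 37, q_2 = 18*1 + 1 = 19.
q_2 = 19 > 6, so the last convergent with denominator <= 6 is p_1/q_1 = 2/1.
The closest fraction with denominator <= 6 is either p_1/q_1 or the intermediate fraction (k*p_1 + p_0)/(k*q_1 + q_0) with the largest k >= 1 whose denominator stays <= 6; these approach x as k grows, and every other convergent or intermediate fraction in range is farther away.
Largest k: floor((6 - q_0)/q_1) = floor((6 - 1)/1) = 5.
That gives (5*2 + 1)/(5*1 + 1) = 11/6.
Compare the errors: |x - 2/1| = |37*1 - 2*19|/(19*1) = 1/19, and |x - 11/6| = |37*6 - 11*19|/(19*6) = 13/114.
Cross-multiplying, 1*114 = 114 < 247 = 13*19, so 1/19 is smaller: the convergent 2/1 is closer to x than 11/6.

2/1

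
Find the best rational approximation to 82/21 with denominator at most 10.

Expand x = 82/21 as a continued fraction with the Euclidean algorithm:
  82 = 3*21 + 19, so a_0 = 3.
  21 = 1*19 + 2, so a_1 = 1.
  19 = 9*2 + 1, so a_2 = 9.
  2 = 2*1 + 0, so a_3 = 2.
so x = [3; 1, 9, 2].
Convergents (p_i = a_i*p_{i-1} + p_{i-2}, q_i = a_i*q_{i-1} + q_{i-2} with p_{-2}=0, p_{-1}=1, q_{-2}=1, q_{-1}=0), until the denominator exceeds 10:
  i=0: a_0=3, p_0 = 3*1 + 0 = 3, q_0 = 3*0 + 1 = 1.
  i=1: a_1=1, p_1 = 1*3 + 1 = 4, q_1 = 1*1 + 0 = 1.
  i=2: a_2=9, p_2 = 9*4 + 3 = 39, q_2 = 9*1 + 1 = 10.
  i=3: a_3=2, p_3 = 2*39 + 4 = 82, q_3 = 2*10 + 1 = 21.
q_3 = 21 > 10, so the last convergent with denominator <= 10 is p_2/q_2 = 39/10.
The closest fraction with denominator <= 10 is either p_2/q_2 or the intermediate fraction (k*p_2 + p_1)/(k*q_2 + q_1) with the largest k >= 1 whose denominator stays <= 10; these approach x as k grows, and every other convergent or intermediate fraction in range is farther away.
Largest k: floor((10 - q_1)/q_2) = floor((10 - 1)/10) = 0.
Since k = 0, no intermediate fraction beyond p_2/q_2 has denominator <= 10, so the convergent 39/10 is the closest (its error is |82*10 - 39*21|/(21*10) = 1/210).

39/10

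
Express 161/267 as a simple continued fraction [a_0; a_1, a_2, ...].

[0; 1, 1, 1, 1, 12, 1, 3]

Run the Euclidean algorithm on 161 and 267; the successive quotients are the partial quotients a_0, a_1, ... (each step inverts the fractional part left over by the previous one):
  161 = 0*267 + 161, so a_0 = 0.
  267 = 1*161 + 106, so a_1 = 1.
  161 = 1*106 + 55, so a_2 = 1.
  106 = 1*55 + 51, so a_3 = 1.
  55 = 1*51 + 4, so a_4 = 1.
  51 = 12*4 + 3, so a_5 = 12.
  4 = 1*3 + 1, so a_6 = 1.
  3 = 3*1 + 0, so a_7 = 3.
The remainder reaches 0 after 8 divisions, so the expansion has 8 partial quotients, read off in order.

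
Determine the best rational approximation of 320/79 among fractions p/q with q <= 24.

81/20

Expand x = 320/79 as a continued fraction with the Euclidean algorithm:
  320 = 4*79 + 4, so a_0 = 4.
  79 = 19*4 + 3, so a_1 = 19.
  4 = 1*3 + 1, so a_2 = 1.
  3 = 3*1 + 0, so a_3 = 3.
so x = [4; 19, 1, 3].
Convergents (p_i = a_i*p_{i-1} + p_{i-2}, q_i = a_i*q_{i-1} + q_{i-2} with p_{-2}=0, p_{-1}=1, q_{-2}=1, q_{-1}=0), until the denominator exceeds 24:
  i=0: a_0=4, p_0 = 4*1 + 0 = 4, q_0 = 4*0 + 1 = 1.
  i=1: a_1=19, p_1 = 19*4 + 1 = 77, q_1 = 19*1 + 0 = 19.
  i=2: a_2=1, p_2 = 1*77 + 4 = 81, q_2 = 1*19 + 1 = 20.
  i=3: a_3=3, p_3 = 3*81 + 77 = 320, q_3 = 3*20 + 19 = 79.
q_3 = 79 > 24, so the last convergent with denominator <= 24 is p_2/q_2 = 81/20.
The closest fraction with denominator <= 24 is either p_2/q_2 or the intermediate fraction (k*p_2 + p_1)/(k*q_2 + q_1) with the largest k >= 1 whose denominator stays <= 24; these approach x as k grows, and every other convergent or intermediate fraction in range is farther away.
Largest k: floor((24 - q_1)/q_2) = floor((24 - 19)/20) = 0.
Since k = 0, no intermediate fraction beyond p_2/q_2 has denominator <= 24, so the convergent 81/20 is the closest (its error is |320*20 - 81*79|/(79*20) = 1/1580).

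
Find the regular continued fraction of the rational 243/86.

Run the Euclidean algorithm on 243 and 86; the successive quotients are the partial quotients a_0, a_1, ... (each step inverts the fractional part left over by the previous one):
  243 = 2*86 + 71, so a_0 = 2.
  86 = 1*71 + 15, so a_1 = 1.
  71 = 4*15 + 11, so a_2 = 4.
  15 = 1*11 + 4, so a_3 = 1.
  11 = 2*4 + 3, so a_4 = 2.
  4 = 1*3 + 1, so a_5 = 1.
  3 = 3*1 + 0, so a_6 = 3.
The remainder reaches 0 after 7 divisions, so the expansion has 7 partial quotients, read off in order.

[2; 1, 4, 1, 2, 1, 3]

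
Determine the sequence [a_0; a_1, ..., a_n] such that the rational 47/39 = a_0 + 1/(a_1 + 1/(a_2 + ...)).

[1; 4, 1, 7]

Run the Euclidean algorithm on 47 and 39; the successive quotients are the partial quotients a_0, a_1, ... (each step inverts the fractional part left over by the previous one):
  47 = 1*39 + 8, so a_0 = 1.
  39 = 4*8 + 7, so a_1 = 4.
  8 = 1*7 + 1, so a_2 = 1.
  7 = 7*1 + 0, so a_3 = 7.
The remainder reaches 0 after 4 divisions, so the expansion has 4 partial quotients, read off in order.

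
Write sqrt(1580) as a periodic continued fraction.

Write x_i = (sqrt(1580) + m_i)/d_i with (m_0, d_0) = (0, 1). a_0 = floor(sqrt(1580)) = 39, since 39^2 = 1521 <= 1580 < 1600 = 40^2.
Iterate m_{i+1} = d_i*a_i - m_i, d_{i+1} = (1580 - m_{i+1}^2)/d_i, a_{i+1} = floor((a_0 + m_{i+1})/d_{i+1}):
  m_1 = 1*39 - 0 = 39, d_1 = (1580 - 39^2)/1 = 59/1 = 59, a_1 = floor((39 + 39)/59) = 1.
  m_2 = 59*1 - 39 = 20, d_2 = (1580 - 20^2)/59 = 1180/59 = 20, a_2 = floor((39 + 20)/20) = 2.
  m_3 = 20*2 - 20 = 20, d_3 = (1580 - 20^2)/20 = 1180/20 = 59, a_3 = floor((39 + 20)/59) = 1.
  m_4 = 59*1 - 20 = 39, d_4 = (1580 - 39^2)/59 = 59/59 = 1, a_4 = floor((39 + 39)/1) = 78.
  m_5 = 1*78 - 39 = 39, d_5 = (1580 - 39^2)/1 = 59/1 = 59: (m_5, d_5) = (m_1, d_1) = (39, 59), so from here the quotients repeat a_1, ..., a_4; the period length is 4.
Hence the expansion of sqrt(1580) is a_0 = 39 followed by the repeating block 1, 2, 1, 78 (period 4).

[39; (1, 2, 1, 78)]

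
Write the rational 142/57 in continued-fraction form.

[2; 2, 28]

Run the Euclidean algorithm on 142 and 57; the successive quotients are the partial quotients a_0, a_1, ... (each step inverts the fractional part left over by the previous one):
  142 = 2*57 + 28, so a_0 = 2.
  57 = 2*28 + 1, so a_1 = 2.
  28 = 28*1 + 0, so a_2 = 28.
The remainder reaches 0 after 3 divisions, so the expansion has 3 partial quotients, read off in order.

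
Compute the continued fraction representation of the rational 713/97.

[7; 2, 1, 5, 1, 4]

Run the Euclidean algorithm on 713 and 97; the successive quotients are the partial quotients a_0, a_1, ... (each step inverts the fractional part left over by the previous one):
  713 = 7*97 + 34, so a_0 = 7.
  97 = 2*34 + 29, so a_1 = 2.
  34 = 1*29 + 5, so a_2 = 1.
  29 = 5*5 + 4, so a_3 = 5.
  5 = 1*4 + 1, so a_4 = 1.
  4 = 4*1 + 0, so a_5 = 4.
The remainder reaches 0 after 6 divisions, so the expansion has 6 partial quotients, read off in order.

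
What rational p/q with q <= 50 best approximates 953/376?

Expand x = 953/376 as a continued fraction with the Euclidean algorithm:
  953 = 2*376 + 201, so a_0 = 2.
  376 = 1*201 + 175, so a_1 = 1.
  201 = 1*175 + 26, so a_2 = 1.
  175 = 6*26 + 19, so a_3 = 6.
  26 = 1*19 + 7, so a_4 = 1.
  19 = 2*7 + 5, so a_5 = 2.
  7 = 1*5 + 2, so a_6 = 1.
  5 = 2*2 + 1, so a_7 = 2.
  2 = 2*1 + 0, so a_8 = 2.
so x = [2; 1, 1, 6, 1, 2, 1, 2, 2].
Convergents (p_i = a_i*p_{i-1} + p_{i-2}, q_i = a_i*q_{i-1} + q_{i-2} with p_{-2}=0, p_{-1}=1, q_{-2}=1, q_{-1}=0), until the denominator exceeds 50:
  i=0: a_0=2, p_0 = 2*1 + 0 = 2, q_0 = 2*0 + 1 = 1.
  i=1: a_1=1, p_1 = 1*2 + 1 = 3, q_1 = 1*1 + 0 = 1.
  i=2: a_2=1, p_2 = 1*3 + 2 = 5, q_2 = 1*1 + 1 = 2.
  i=3: a_3=6, p_3 = 6*5 + 3 = 33, q_3 = 6*2 + 1 = 13.
  i=4: a_4=1, p_4 = 1*33 + 5 = 38, q_4 = 1*13 + 2 = 15.
  i=5: a_5=2, p_5 = 2*38 + 33 = 109, q_5 = 2*15 + 13 = 43.
  i=6: a_6=1, p_6 = 1*109 + 38 = 147, q_6 = 1*43 + 15 = 58.
q_6 = 58 > 50, so the last convergent with denominator <= 50 is p_5/q_5 = 109/43.
The closest fraction with denominator <= 50 is either p_5/q_5 or the intermediate fraction (k*p_5 + p_4)/(k*q_5 + q_4) with the largest k >= 1 whose denominator stays <= 50; these approach x as k grows, and every other convergent or intermediate fraction in range is farther away.
Largest k: floor((50 - q_4)/q_5) = floor((50 - 15)/43) = 0.
Since k = 0, no intermediate fraction beyond p_5/q_5 has denominator <= 50, so the convergent 109/43 is the closest (its error is |953*43 - 109*376|/(376*43) = 5/16168).

109/43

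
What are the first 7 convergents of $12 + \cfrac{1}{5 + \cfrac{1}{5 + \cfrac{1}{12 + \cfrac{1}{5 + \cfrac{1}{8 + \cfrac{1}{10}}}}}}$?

Using the convergent recurrence p_i = a_i*p_{i-1} + p_{i-2}, q_i = a_i*q_{i-1} + q_{i-2} with p_{-2}=0, p_{-1}=1, q_{-2}=1, q_{-1}=0:
  i=0: a_0=12, p_0 = 12*1 + 0 = 12, q_0 = 12*0 + 1 = 1.
  i=1: a_1=5, p_1 = 5*12 + 1 = 61, q_1 = 5*1 + 0 = 5.
  i=2: a_2=5, p_2 = 5*61 + 12 = 317, q_2 = 5*5 + 1 = 26.
  i=3: a_3=12, p_3 = 12*317 + 61 = 3865, q_3 = 12*26 + 5 = 317.
  i=4: a_4=5, p_4 = 5*3865 + 317 = 19642, q_4 = 5*317 + 26 = 1611.
  i=5: a_5=8, p_5 = 8*19642 + 3865 = 161001, q_5 = 8*1611 + 317 = 13205.
  i=6: a_6=10, p_6 = 10*161001 + 19642 = 1629652, q_6 = 10*13205 + 1611 = 133661.

12/1, 61/5, 317/26, 3865/317, 19642/1611, 161001/13205, 1629652/133661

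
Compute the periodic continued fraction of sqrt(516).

Write x_i = (sqrt(516) + m_i)/d_i with (m_0, d_0) = (0, 1). a_0 = floor(sqrt(516)) = 22, since 22^2 = 484 <= 516 < 529 = 23^2.
Iterate m_{i+1} = d_i*a_i - m_i, d_{i+1} = (516 - m_{i+1}^2)/d_i, a_{i+1} = floor((a_0 + m_{i+1})/d_{i+1}):
  m_1 = 1*22 - 0 = 22, d_1 = (516 - 22^2)/1 = 32/1 = 32, a_1 = floor((22 + 22)/32) = 1.
  m_2 = 32*1 - 22 = 10, d_2 = (516 - 10^2)/32 = 416/32 = 13, a_2 = floor((22 + 10)/13) = 2.
  m_3 = 13*2 - 10 = 16, d_3 = (516 - 16^2)/13 = 260/13 = 20, a_3 = floor((22 + 16)/20) = 1.
  m_4 = 20*1 - 16 = 4, d_4 = (516 - 4^2)/20 = 500/20 = 25, a_4 = floor((22 + 4)/25) = 1.
  m_5 = 25*1 - 4 = 21, d_5 = (516 - 21^2)/25 = 75/25 = 3, a_5 = floor((22 + 21)/3) = 14.
  m_6 = 3*14 - 21 = 21, d_6 = (516 - 21^2)/3 = 75/3 = 25, a_6 = floor((22 + 21)/25) = 1.
  m_7 = 25*1 - 21 = 4, d_7 = (516 - 4^2)/25 = 500/25 = 20, a_7 = floor((22 + 4)/20) = 1.
  m_8 = 20*1 - 4 = 16, d_8 = (516 - 16^2)/20 = 260/20 = 13, a_8 = floor((22 + 16)/13) = 2.
  m_9 = 13*2 - 16 = 10, d_9 = (516 - 10^2)/13 = 416/13 = 32, a_9 = floor((22 + 10)/32) = 1.
  m_10 = 32*1 - 10 = 22, d_10 = (516 - 22^2)/32 = 32/32 = 1, a_10 = floor((22 + 22)/1) = 44.
  m_11 = 1*44 - 22 = 22, d_11 = (516 - 22^2)/1 = 32/1 = 32: (m_11, d_11) = (m_1, d_1) = (22, 32), so from here the quotients repeat a_1, ..., a_10; the period length is 10.
Hence the expansion of sqrt(516) is a_0 = 22 followed by the repeating block 1, 2, 1, 1, 14, 1, 1, 2, 1, 44 (period 10).

[22; (1, 2, 1, 1, 14, 1, 1, 2, 1, 44)]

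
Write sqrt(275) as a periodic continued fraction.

[16; (1, 1, 2, 1, 1, 32)]

Write x_i = (sqrt(275) + m_i)/d_i with (m_0, d_0) = (0, 1). a_0 = floor(sqrt(275)) = 16, since 16^2 = 256 <= 275 < 289 = 17^2.
Iterate m_{i+1} = d_i*a_i - m_i, d_{i+1} = (275 - m_{i+1}^2)/d_i, a_{i+1} = floor((a_0 + m_{i+1})/d_{i+1}):
  m_1 = 1*16 - 0 = 16, d_1 = (275 - 16^2)/1 = 19/1 = 19, a_1 = floor((16 + 16)/19) = 1.
  m_2 = 19*1 - 16 = 3, d_2 = (275 - 3^2)/19 = 266/19 = 14, a_2 = floor((16 + 3)/14) = 1.
  m_3 = 14*1 - 3 = 11, d_3 = (275 - 11^2)/14 = 154/14 = 11, a_3 = floor((16 + 11)/11) = 2.
  m_4 = 11*2 - 11 = 11, d_4 = (275 - 11^2)/11 = 154/11 = 14, a_4 = floor((16 + 11)/14) = 1.
  m_5 = 14*1 - 11 = 3, d_5 = (275 - 3^2)/14 = 266/14 = 19, a_5 = floor((16 + 3)/19) = 1.
  m_6 = 19*1 - 3 = 16, d_6 = (275 - 16^2)/19 = 19/19 = 1, a_6 = floor((16 + 16)/1) = 32.
  m_7 = 1*32 - 16 = 16, d_7 = (275 - 16^2)/1 = 19/1 = 19: (m_7, d_7) = (m_1, d_1) = (16, 19), so from here the quotients repeat a_1, ..., a_6; the period length is 6.
Hence the expansion of sqrt(275) is a_0 = 16 followed by the repeating block 1, 1, 2, 1, 1, 32 (period 6).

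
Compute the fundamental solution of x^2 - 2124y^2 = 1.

First expand sqrt(2124) as a continued fraction. With x_i = (sqrt(2124) + m_i)/d_i and (m_0, d_0) = (0, 1): a_0 = floor(sqrt(2124)) = 46, since 46^2 = 2116 <= 2124 < 2209 = 47^2.
Iterate m_{i+1} = d_i*a_i - m_i, d_{i+1} = (2124 - m_{i+1}^2)/d_i, a_{i+1} = floor((a_0 + m_{i+1})/d_{i+1}):
  m_1 = 1*46 - 0 = 46, d_1 = (2124 - 46^2)/1 = 8/1 = 8, a_1 = floor((46 + 46)/8) = 11.
  m_2 = 8*11 - 46 = 42, d_2 = (2124 - 42^2)/8 = 360/8 = 45, a_2 = floor((46 + 42)/45) = 1.
  m_3 = 45*1 - 42 = 3, d_3 = (2124 - 3^2)/45 = 2115/45 = 47, a_3 = floor((46 + 3)/47) = 1.
  m_4 = 47*1 - 3 = 44, d_4 = (2124 - 44^2)/47 = 188/47 = 4, a_4 = floor((46 + 44)/4) = 22.
  m_5 = 4*22 - 44 = 44, d_5 = (2124 - 44^2)/4 = 188/4 = 47, a_5 = floor((46 + 44)/47) = 1.
  m_6 = 47*1 - 44 = 3, d_6 = (2124 - 3^2)/47 = 2115/47 = 45, a_6 = floor((46 + 3)/45) = 1.
  m_7 = 45*1 - 3 = 42, d_7 = (2124 - 42^2)/45 = 360/45 = 8, a_7 = floor((46 + 42)/8) = 11.
  m_8 = 8*11 - 42 = 46, d_8 = (2124 - 46^2)/8 = 8/8 = 1, a_8 = floor((46 + 46)/1) = 92.
  m_9 = 1*92 - 46 = 46, d_9 = (2124 - 46^2)/1 = 8/1 = 8: (m_9, d_9) = (m_1, d_1) = (46, 8), so from here the quotients repeat a_1, ..., a_8; the period length is 8.
So sqrt(2124) = [46; (11, 1, 1, 22, 1, 1, 11, 92)] with period length k = 8.
k is even, so the fundamental solution of x^2 - 2124y^2 = 1 is (p_{k-1}, q_{k-1}) = (p_7, q_7); compute convergents through index 7.
Convergents (p_i = a_i*p_{i-1} + p_{i-2}, q_i = a_i*q_{i-1} + q_{i-2} with p_{-2}=0, p_{-1}=1, q_{-2}=1, q_{-1}=0):
  i=0: a_0=46, p_0 = 46*1 + 0 = 46, q_0 = 46*0 + 1 = 1.
  i=1: a_1=11, p_1 = 11*46 + 1 = 507, q_1 = 11*1 + 0 = 11.
  i=2: a_2=1, p_2 = 1*507 + 46 = 553, q_2 = 1*11 + 1 = 12.
  i=3: a_3=1, p_3 = 1*553 + 507 = 1060, q_3 = 1*12 + 11 = 23.
  i=4: a_4=22, p_4 = 22*1060 + 553 = 23873, q_4 = 22*23 + 12 = 518.
  i=5: a_5=1, p_5 = 1*23873 + 1060 = 24933, q_5 = 1*518 + 23 = 541.
  i=6: a_6=1, p_6 = 1*24933 + 23873 = 48806, q_6 = 1*541 + 518 = 1059.
  i=7: a_7=11, p_7 = 11*48806 + 24933 = 561799, q_7 = 11*1059 + 541 = 12190.
Check: 561799^2 - 2124*12190^2 = 315618116401 - 315618116400 = 1, so (x, y) = (561799, 12190) solves the equation, and by the theorem it is the least positive solution.

(x, y) = (561799, 12190)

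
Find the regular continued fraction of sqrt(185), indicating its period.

Write x_i = (sqrt(185) + m_i)/d_i with (m_0, d_0) = (0, 1). a_0 = floor(sqrt(185)) = 13, since 13^2 = 169 <= 185 < 196 = 14^2.
Iterate m_{i+1} = d_i*a_i - m_i, d_{i+1} = (185 - m_{i+1}^2)/d_i, a_{i+1} = floor((a_0 + m_{i+1})/d_{i+1}):
  m_1 = 1*13 - 0 = 13, d_1 = (185 - 13^2)/1 = 16/1 = 16, a_1 = floor((13 + 13)/16) = 1.
  m_2 = 16*1 - 13 = 3, d_2 = (185 - 3^2)/16 = 176/16 = 11, a_2 = floor((13 + 3)/11) = 1.
  m_3 = 11*1 - 3 = 8, d_3 = (185 - 8^2)/11 = 121/11 = 11, a_3 = floor((13 + 8)/11) = 1.
  m_4 = 11*1 - 8 = 3, d_4 = (185 - 3^2)/11 = 176/11 = 16, a_4 = floor((13 + 3)/16) = 1.
  m_5 = 16*1 - 3 = 13, d_5 = (185 - 13^2)/16 = 16/16 = 1, a_5 = floor((13 + 13)/1) = 26.
  m_6 = 1*26 - 13 = 13, d_6 = (185 - 13^2)/1 = 16/1 = 16: (m_6, d_6) = (m_1, d_1) = (13, 16), so from here the quotients repeat a_1, ..., a_5; the period length is 5.
Hence the expansion of sqrt(185) is a_0 = 13 followed by the repeating block 1, 1, 1, 1, 26 (period 5).

[13; (1, 1, 1, 1, 26)]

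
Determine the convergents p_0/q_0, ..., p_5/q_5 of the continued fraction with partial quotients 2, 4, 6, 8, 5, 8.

Using the convergent recurrence p_i = a_i*p_{i-1} + p_{i-2}, q_i = a_i*q_{i-1} + q_{i-2} with p_{-2}=0, p_{-1}=1, q_{-2}=1, q_{-1}=0:
  i=0: a_0=2, p_0 = 2*1 + 0 = 2, q_0 = 2*0 + 1 = 1.
  i=1: a_1=4, p_1 = 4*2 + 1 = 9, q_1 = 4*1 + 0 = 4.
  i=2: a_2=6, p_2 = 6*9 + 2 = 56, q_2 = 6*4 + 1 = 25.
  i=3: a_3=8, p_3 = 8*56 + 9 = 457, q_3 = 8*25 + 4 = 204.
  i=4: a_4=5, p_4 = 5*457 + 56 = 2341, q_4 = 5*204 + 25 = 1045.
  i=5: a_5=8, p_5 = 8*2341 + 457 = 19185, q_5 = 8*1045 + 204 = 8564.

2/1, 9/4, 56/25, 457/204, 2341/1045, 19185/8564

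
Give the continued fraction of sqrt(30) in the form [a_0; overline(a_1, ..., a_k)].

[5; overline(2, 10)]

Write x_i = (sqrt(30) + m_i)/d_i with (m_0, d_0) = (0, 1). a_0 = floor(sqrt(30)) = 5, since 5^2 = 25 <= 30 < 36 = 6^2.
Iterate m_{i+1} = d_i*a_i - m_i, d_{i+1} = (30 - m_{i+1}^2)/d_i, a_{i+1} = floor((a_0 + m_{i+1})/d_{i+1}):
  m_1 = 1*5 - 0 = 5, d_1 = (30 - 5^2)/1 = 5/1 = 5, a_1 = floor((5 + 5)/5) = 2.
  m_2 = 5*2 - 5 = 5, d_2 = (30 - 5^2)/5 = 5/5 = 1, a_2 = floor((5 + 5)/1) = 10.
  m_3 = 1*10 - 5 = 5, d_3 = (30 - 5^2)/1 = 5/1 = 5: (m_3, d_3) = (m_1, d_1) = (5, 5), so from here the quotients repeat a_1, a_2; the period length is 2.
Hence the expansion of sqrt(30) is a_0 = 5 followed by the repeating block 2, 10 (period 2).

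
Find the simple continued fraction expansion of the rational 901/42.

Run the Euclidean algorithm on 901 and 42; the successive quotients are the partial quotients a_0, a_1, ... (each step inverts the fractional part left over by the previous one):
  901 = 21*42 + 19, so a_0 = 21.
  42 = 2*19 + 4, so a_1 = 2.
  19 = 4*4 + 3, so a_2 = 4.
  4 = 1*3 + 1, so a_3 = 1.
  3 = 3*1 + 0, so a_4 = 3.
The remainder reaches 0 after 5 divisions, so the expansion has 5 partial quotients, read off in order.

[21; 2, 4, 1, 3]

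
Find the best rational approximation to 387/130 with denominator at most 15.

Expand x = 387/130 as a continued fraction with the Euclidean algorithm:
  387 = 2*130 + 127, so a_0 = 2.
  130 = 1*127 + 3, so a_1 = 1.
  127 = 42*3 + 1, so a_2 = 42.
  3 = 3*1 + 0, so a_3 = 3.
so x = [2; 1, 42, 3].
Convergents (p_i = a_i*p_{i-1} + p_{i-2}, q_i = a_i*q_{i-1} + q_{i-2} with p_{-2}=0, p_{-1}=1, q_{-2}=1, q_{-1}=0), until the denominator exceeds 15:
  i=0: a_0=2, p_0 = 2*1 + 0 = 2, q_0 = 2*0 + 1 = 1.
  i=1: a_1=1, p_1 = 1*2 + 1 = 3, q_1 = 1*1 + 0 = 1.
  i=2: a_2=42, p_2 = 42*3 + 2 = 128, q_2 = 42*1 + 1 = 43.
q_2 = 43 > 15, so the last convergent with denominator <= 15 is p_1/q_1 = 3/1.
The closest fraction with denominator <= 15 is either p_1/q_1 or the intermediate fraction (k*p_1 + p_0)/(k*q_1 + q_0) with the largest k >= 1 whose denominator stays <= 15; these approach x as k grows, and every other convergent or intermediate fraction in range is farther away.
Largest k: floor((15 - q_0)/q_1) = floor((15 - 1)/1) = 14.
That gives (14*3 + 2)/(14*1 + 1) = 44/15.
Compare the errors: |x - 3/1| = |387*1 - 3*130|/(130*1) = 3/130, and |x - 44/15| = |387*15 - 44*130|/(130*15) = 85/1950.
Cross-multiplying, 3*1950 = 5850 < 11050 = 85*130, so 3/130 is smaller: the convergent 3/1 is closer to x than 44/15.

3/1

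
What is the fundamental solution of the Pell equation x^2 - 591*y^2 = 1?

(x, y) = (165676, 6815)

First expand sqrt(591) as a continued fraction. With x_i = (sqrt(591) + m_i)/d_i and (m_0, d_0) = (0, 1): a_0 = floor(sqrt(591)) = 24, since 24^2 = 576 <= 591 < 625 = 25^2.
Iterate m_{i+1} = d_i*a_i - m_i, d_{i+1} = (591 - m_{i+1}^2)/d_i, a_{i+1} = floor((a_0 + m_{i+1})/d_{i+1}):
  m_1 = 1*24 - 0 = 24, d_1 = (591 - 24^2)/1 = 15/1 = 15, a_1 = floor((24 + 24)/15) = 3.
  m_2 = 15*3 - 24 = 21, d_2 = (591 - 21^2)/15 = 150/15 = 10, a_2 = floor((24 + 21)/10) = 4.
  m_3 = 10*4 - 21 = 19, d_3 = (591 - 19^2)/10 = 230/10 = 23, a_3 = floor((24 + 19)/23) = 1.
  m_4 = 23*1 - 19 = 4, d_4 = (591 - 4^2)/23 = 575/23 = 25, a_4 = floor((24 + 4)/25) = 1.
  m_5 = 25*1 - 4 = 21, d_5 = (591 - 21^2)/25 = 150/25 = 6, a_5 = floor((24 + 21)/6) = 7.
  m_6 = 6*7 - 21 = 21, d_6 = (591 - 21^2)/6 = 150/6 = 25, a_6 = floor((24 + 21)/25) = 1.
  m_7 = 25*1 - 21 = 4, d_7 = (591 - 4^2)/25 = 575/25 = 23, a_7 = floor((24 + 4)/23) = 1.
  m_8 = 23*1 - 4 = 19, d_8 = (591 - 19^2)/23 = 230/23 = 10, a_8 = floor((24 + 19)/10) = 4.
  m_9 = 10*4 - 19 = 21, d_9 = (591 - 21^2)/10 = 150/10 = 15, a_9 = floor((24 + 21)/15) = 3.
  m_10 = 15*3 - 21 = 24, d_10 = (591 - 24^2)/15 = 15/15 = 1, a_10 = floor((24 + 24)/1) = 48.
  m_11 = 1*48 - 24 = 24, d_11 = (591 - 24^2)/1 = 15/1 = 15: (m_11, d_11) = (m_1, d_1) = (24, 15), so from here the quotients repeat a_1, ..., a_10; the period length is 10.
So sqrt(591) = [24; (3, 4, 1, 1, 7, 1, 1, 4, 3, 48)] with period length k = 10.
k is even, so the fundamental solution of x^2 - 591y^2 = 1 is (p_{k-1}, q_{k-1}) = (p_9, q_9); compute convergents through index 9.
Convergents (p_i = a_i*p_{i-1} + p_{i-2}, q_i = a_i*q_{i-1} + q_{i-2} with p_{-2}=0, p_{-1}=1, q_{-2}=1, q_{-1}=0):
  i=0: a_0=24, p_0 = 24*1 + 0 = 24, q_0 = 24*0 + 1 = 1.
  i=1: a_1=3, p_1 = 3*24 + 1 = 73, q_1 = 3*1 + 0 = 3.
  i=2: a_2=4, p_2 = 4*73 + 24 = 316, q_2 = 4*3 + 1 = 13.
  i=3: a_3=1, p_3 = 1*316 + 73 = 389, q_3 = 1*13 + 3 = 16.
  i=4: a_4=1, p_4 = 1*389 + 316 = 705, q_4 = 1*16 + 13 = 29.
  i=5: a_5=7, p_5 = 7*705 + 389 = 5324, q_5 = 7*29 + 16 = 219.
  i=6: a_6=1, p_6 = 1*5324 + 705 = 6029, q_6 = 1*219 + 29 = 248.
  i=7: a_7=1, p_7 = 1*6029 + 5324 = 11353, q_7 = 1*248 + 219 = 467.
  i=8: a_8=4, p_8 = 4*11353 + 6029 = 51441, q_8 = 4*467 + 248 = 2116.
  i=9: a_9=3, p_9 = 3*51441 + 11353 = 165676, q_9 = 3*2116 + 467 = 6815.
Check: 165676^2 - 591*6815^2 = 27448536976 - 27448536975 = 1, so (x, y) = (165676, 6815) solves the equation, and by the theorem it is the least positive solution.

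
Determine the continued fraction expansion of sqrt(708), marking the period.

[26; (1, 1, 1, 1, 4, 4, 4, 1, 1, 1, 1, 52)]

Write x_i = (sqrt(708) + m_i)/d_i with (m_0, d_0) = (0, 1). a_0 = floor(sqrt(708)) = 26, since 26^2 = 676 <= 708 < 729 = 27^2.
Iterate m_{i+1} = d_i*a_i - m_i, d_{i+1} = (708 - m_{i+1}^2)/d_i, a_{i+1} = floor((a_0 + m_{i+1})/d_{i+1}):
  m_1 = 1*26 - 0 = 26, d_1 = (708 - 26^2)/1 = 32/1 = 32, a_1 = floor((26 + 26)/32) = 1.
  m_2 = 32*1 - 26 = 6, d_2 = (708 - 6^2)/32 = 672/32 = 21, a_2 = floor((26 + 6)/21) = 1.
  m_3 = 21*1 - 6 = 15, d_3 = (708 - 15^2)/21 = 483/21 = 23, a_3 = floor((26 + 15)/23) = 1.
  m_4 = 23*1 - 15 = 8, d_4 = (708 - 8^2)/23 = 644/23 = 28, a_4 = floor((26 + 8)/28) = 1.
  m_5 = 28*1 - 8 = 20, d_5 = (708 - 20^2)/28 = 308/28 = 11, a_5 = floor((26 + 20)/11) = 4.
  m_6 = 11*4 - 20 = 24, d_6 = (708 - 24^2)/11 = 132/11 = 12, a_6 = floor((26 + 24)/12) = 4.
  m_7 = 12*4 - 24 = 24, d_7 = (708 - 24^2)/12 = 132/12 = 11, a_7 = floor((26 + 24)/11) = 4.
  m_8 = 11*4 - 24 = 20, d_8 = (708 - 20^2)/11 = 308/11 = 28, a_8 = floor((26 + 20)/28) = 1.
  m_9 = 28*1 - 20 = 8, d_9 = (708 - 8^2)/28 = 644/28 = 23, a_9 = floor((26 + 8)/23) = 1.
  m_10 = 23*1 - 8 = 15, d_10 = (708 - 15^2)/23 = 483/23 = 21, a_10 = floor((26 + 15)/21) = 1.
  m_11 = 21*1 - 15 = 6, d_11 = (708 - 6^2)/21 = 672/21 = 32, a_11 = floor((26 + 6)/32) = 1.
  m_12 = 32*1 - 6 = 26, d_12 = (708 - 26^2)/32 = 32/32 = 1, a_12 = floor((26 + 26)/1) = 52.
  m_13 = 1*52 - 26 = 26, d_13 = (708 - 26^2)/1 = 32/1 = 32: (m_13, d_13) = (m_1, d_1) = (26, 32), so from here the quotients repeat a_1, ..., a_12; the period length is 12.
Hence the expansion of sqrt(708) is a_0 = 26 followed by the repeating block 1, 1, 1, 1, 4, 4, 4, 1, 1, 1, 1, 52 (period 12).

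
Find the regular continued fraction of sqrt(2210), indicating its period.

[47; (94)]

Write x_i = (sqrt(2210) + m_i)/d_i with (m_0, d_0) = (0, 1). a_0 = floor(sqrt(2210)) = 47, since 47^2 = 2209 <= 2210 < 2304 = 48^2.
Iterate m_{i+1} = d_i*a_i - m_i, d_{i+1} = (2210 - m_{i+1}^2)/d_i, a_{i+1} = floor((a_0 + m_{i+1})/d_{i+1}):
  m_1 = 1*47 - 0 = 47, d_1 = (2210 - 47^2)/1 = 1/1 = 1, a_1 = floor((47 + 47)/1) = 94.
  m_2 = 1*94 - 47 = 47, d_2 = (2210 - 47^2)/1 = 1/1 = 1: (m_2, d_2) = (m_1, d_1) = (47, 1), so from here the quotient a_1 repeats; the period length is 1.
Hence the expansion of sqrt(2210) is a_0 = 47 followed by the repeating block 94 (period 1).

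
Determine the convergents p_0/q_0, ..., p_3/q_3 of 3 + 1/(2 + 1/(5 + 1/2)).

3/1, 7/2, 38/11, 83/24

Using the convergent recurrence p_i = a_i*p_{i-1} + p_{i-2}, q_i = a_i*q_{i-1} + q_{i-2} with p_{-2}=0, p_{-1}=1, q_{-2}=1, q_{-1}=0:
  i=0: a_0=3, p_0 = 3*1 + 0 = 3, q_0 = 3*0 + 1 = 1.
  i=1: a_1=2, p_1 = 2*3 + 1 = 7, q_1 = 2*1 + 0 = 2.
  i=2: a_2=5, p_2 = 5*7 + 3 = 38, q_2 = 5*2 + 1 = 11.
  i=3: a_3=2, p_3 = 2*38 + 7 = 83, q_3 = 2*11 + 2 = 24.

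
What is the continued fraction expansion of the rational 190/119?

[1; 1, 1, 2, 11, 2]

Run the Euclidean algorithm on 190 and 119; the successive quotients are the partial quotients a_0, a_1, ... (each step inverts the fractional part left over by the previous one):
  190 = 1*119 + 71, so a_0 = 1.
  119 = 1*71 + 48, so a_1 = 1.
  71 = 1*48 + 23, so a_2 = 1.
  48 = 2*23 + 2, so a_3 = 2.
  23 = 11*2 + 1, so a_4 = 11.
  2 = 2*1 + 0, so a_5 = 2.
The remainder reaches 0 after 6 divisions, so the expansion has 6 partial quotients, read off in order.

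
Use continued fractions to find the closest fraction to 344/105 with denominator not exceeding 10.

23/7

Expand x = 344/105 as a continued fraction with the Euclidean algorithm:
  344 = 3*105 + 29, so a_0 = 3.
  105 = 3*29 + 18, so a_1 = 3.
  29 = 1*18 + 11, so a_2 = 1.
  18 = 1*11 + 7, so a_3 = 1.
  11 = 1*7 + 4, so a_4 = 1.
  7 = 1*4 + 3, so a_5 = 1.
  4 = 1*3 + 1, so a_6 = 1.
  3 = 3*1 + 0, so a_7 = 3.
so x = [3; 3, 1, 1, 1, 1, 1, 3].
Convergents (p_i = a_i*p_{i-1} + p_{i-2}, q_i = a_i*q_{i-1} + q_{i-2} with p_{-2}=0, p_{-1}=1, q_{-2}=1, q_{-1}=0), until the denominator exceeds 10:
  i=0: a_0=3, p_0 = 3*1 + 0 = 3, q_0 = 3*0 + 1 = 1.
  i=1: a_1=3, p_1 = 3*3 + 1 = 10, q_1 = 3*1 + 0 = 3.
  i=2: a_2=1, p_2 = 1*10 + 3 = 13, q_2 = 1*3 + 1 = 4.
  i=3: a_3=1, p_3 = 1*13 + 10 = 23, q_3 = 1*4 + 3 = 7.
  i=4: a_4=1, p_4 = 1*23 + 13 = 36, q_4 = 1*7 + 4 = 11.
q_4 = 11 > 10, so the last convergent with denominator <= 10 is p_3/q_3 = 23/7.
The closest fraction with denominator <= 10 is either p_3/q_3 or the intermediate fraction (k*p_3 + p_2)/(k*q_3 + q_2) with the largest k >= 1 whose denominator stays <= 10; these approach x as k grows, and every other convergent or intermediate fraction in range is farther away.
Largest k: floor((10 - q_2)/q_3) = floor((10 - 4)/7) = 0.
Since k = 0, no intermediate fraction beyond p_3/q_3 has denominator <= 10, so the convergent 23/7 is the closest (its error is |344*7 - 23*105|/(105*7) = 7/735).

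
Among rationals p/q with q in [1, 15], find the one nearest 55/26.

Expand x = 55/26 as a continued fraction with the Euclidean algorithm:
  55 = 2*26 + 3, so a_0 = 2.
  26 = 8*3 + 2, so a_1 = 8.
  3 = 1*2 + 1, so a_2 = 1.
  2 = 2*1 + 0, so a_3 = 2.
so x = [2; 8, 1, 2].
Convergents (p_i = a_i*p_{i-1} + p_{i-2}, q_i = a_i*q_{i-1} + q_{i-2} with p_{-2}=0, p_{-1}=1, q_{-2}=1, q_{-1}=0), until the denominator exceeds 15:
  i=0: a_0=2, p_0 = 2*1 + 0 = 2, q_0 = 2*0 + 1 = 1.
  i=1: a_1=8, p_1 = 8*2 + 1 = 17, q_1 = 8*1 + 0 = 8.
  i=2: a_2=1, p_2 = 1*17 + 2 = 19, q_2 = 1*8 + 1 = 9.
  i=3: a_3=2, p_3 = 2*19 + 17 = 55, q_3 = 2*9 + 8 = 26.
q_3 = 26 > 15, so the last convergent with denominator <= 15 is p_2/q_2 = 19/9.
The closest fraction with denominator <= 15 is either p_2/q_2 or the intermediate fraction (k*p_2 + p_1)/(k*q_2 + q_1) with the largest k >= 1 whose denominator stays <= 15; these approach x as k grows, and every other convergent or intermediate fraction in range is farther away.
Largest k: floor((15 - q_1)/q_2) = floor((15 - 8)/9) = 0.
Since k = 0, no intermediate fraction beyond p_2/q_2 has denominator <= 15, so the convergent 19/9 is the closest (its error is |55*9 - 19*26|/(26*9) = 1/234).

19/9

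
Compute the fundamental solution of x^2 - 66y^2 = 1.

(x, y) = (65, 8)

First expand sqrt(66) as a continued fraction. With x_i = (sqrt(66) + m_i)/d_i and (m_0, d_0) = (0, 1): a_0 = floor(sqrt(66)) = 8, since 8^2 = 64 <= 66 < 81 = 9^2.
Iterate m_{i+1} = d_i*a_i - m_i, d_{i+1} = (66 - m_{i+1}^2)/d_i, a_{i+1} = floor((a_0 + m_{i+1})/d_{i+1}):
  m_1 = 1*8 - 0 = 8, d_1 = (66 - 8^2)/1 = 2/1 = 2, a_1 = floor((8 + 8)/2) = 8.
  m_2 = 2*8 - 8 = 8, d_2 = (66 - 8^2)/2 = 2/2 = 1, a_2 = floor((8 + 8)/1) = 16.
  m_3 = 1*16 - 8 = 8, d_3 = (66 - 8^2)/1 = 2/1 = 2: (m_3, d_3) = (m_1, d_1) = (8, 2), so from here the quotients repeat a_1, a_2; the period length is 2.
So sqrt(66) = [8; (8, 16)] with period length k = 2.
k is even, so the fundamental solution of x^2 - 66y^2 = 1 is (p_{k-1}, q_{k-1}) = (p_1, q_1); compute convergents through index 1.
Convergents (p_i = a_i*p_{i-1} + p_{i-2}, q_i = a_i*q_{i-1} + q_{i-2} with p_{-2}=0, p_{-1}=1, q_{-2}=1, q_{-1}=0):
  i=0: a_0=8, p_0 = 8*1 + 0 = 8, q_0 = 8*0 + 1 = 1.
  i=1: a_1=8, p_1 = 8*8 + 1 = 65, q_1 = 8*1 + 0 = 8.
Check: 65^2 - 66*8^2 = 4225 - 4224 = 1, so (x, y) = (65, 8) solves the equation, and by the theorem it is the least positive solution.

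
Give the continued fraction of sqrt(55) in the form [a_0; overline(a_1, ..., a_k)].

[7; overline(2, 2, 2, 14)]

Write x_i = (sqrt(55) + m_i)/d_i with (m_0, d_0) = (0, 1). a_0 = floor(sqrt(55)) = 7, since 7^2 = 49 <= 55 < 64 = 8^2.
Iterate m_{i+1} = d_i*a_i - m_i, d_{i+1} = (55 - m_{i+1}^2)/d_i, a_{i+1} = floor((a_0 + m_{i+1})/d_{i+1}):
  m_1 = 1*7 - 0 = 7, d_1 = (55 - 7^2)/1 = 6/1 = 6, a_1 = floor((7 + 7)/6) = 2.
  m_2 = 6*2 - 7 = 5, d_2 = (55 - 5^2)/6 = 30/6 = 5, a_2 = floor((7 + 5)/5) = 2.
  m_3 = 5*2 - 5 = 5, d_3 = (55 - 5^2)/5 = 30/5 = 6, a_3 = floor((7 + 5)/6) = 2.
  m_4 = 6*2 - 5 = 7, d_4 = (55 - 7^2)/6 = 6/6 = 1, a_4 = floor((7 + 7)/1) = 14.
  m_5 = 1*14 - 7 = 7, d_5 = (55 - 7^2)/1 = 6/1 = 6: (m_5, d_5) = (m_1, d_1) = (7, 6), so from here the quotients repeat a_1, ..., a_4; the period length is 4.
Hence the expansion of sqrt(55) is a_0 = 7 followed by the repeating block 2, 2, 2, 14 (period 4).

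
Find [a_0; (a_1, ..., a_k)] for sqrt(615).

Write x_i = (sqrt(615) + m_i)/d_i with (m_0, d_0) = (0, 1). a_0 = floor(sqrt(615)) = 24, since 24^2 = 576 <= 615 < 625 = 25^2.
Iterate m_{i+1} = d_i*a_i - m_i, d_{i+1} = (615 - m_{i+1}^2)/d_i, a_{i+1} = floor((a_0 + m_{i+1})/d_{i+1}):
  m_1 = 1*24 - 0 = 24, d_1 = (615 - 24^2)/1 = 39/1 = 39, a_1 = floor((24 + 24)/39) = 1.
  m_2 = 39*1 - 24 = 15, d_2 = (615 - 15^2)/39 = 390/39 = 10, a_2 = floor((24 + 15)/10) = 3.
  m_3 = 10*3 - 15 = 15, d_3 = (615 - 15^2)/10 = 390/10 = 39, a_3 = floor((24 + 15)/39) = 1.
  m_4 = 39*1 - 15 = 24, d_4 = (615 - 24^2)/39 = 39/39 = 1, a_4 = floor((24 + 24)/1) = 48.
  m_5 = 1*48 - 24 = 24, d_5 = (615 - 24^2)/1 = 39/1 = 39: (m_5, d_5) = (m_1, d_1) = (24, 39), so from here the quotients repeat a_1, ..., a_4; the period length is 4.
Hence the expansion of sqrt(615) is a_0 = 24 followed by the repeating block 1, 3, 1, 48 (period 4).

[24; (1, 3, 1, 48)]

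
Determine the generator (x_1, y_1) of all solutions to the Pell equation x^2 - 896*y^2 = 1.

First expand sqrt(896) as a continued fraction. With x_i = (sqrt(896) + m_i)/d_i and (m_0, d_0) = (0, 1): a_0 = floor(sqrt(896)) = 29, since 29^2 = 841 <= 896 < 900 = 30^2.
Iterate m_{i+1} = d_i*a_i - m_i, d_{i+1} = (896 - m_{i+1}^2)/d_i, a_{i+1} = floor((a_0 + m_{i+1})/d_{i+1}):
  m_1 = 1*29 - 0 = 29, d_1 = (896 - 29^2)/1 = 55/1 = 55, a_1 = floor((29 + 29)/55) = 1.
  m_2 = 55*1 - 29 = 26, d_2 = (896 - 26^2)/55 = 220/55 = 4, a_2 = floor((29 + 26)/4) = 13.
  m_3 = 4*13 - 26 = 26, d_3 = (896 - 26^2)/4 = 220/4 = 55, a_3 = floor((29 + 26)/55) = 1.
  m_4 = 55*1 - 26 = 29, d_4 = (896 - 29^2)/55 = 55/55 = 1, a_4 = floor((29 + 29)/1) = 58.
  m_5 = 1*58 - 29 = 29, d_5 = (896 - 29^2)/1 = 55/1 = 55: (m_5, d_5) = (m_1, d_1) = (29, 55), so from here the quotients repeat a_1, ..., a_4; the period length is 4.
So sqrt(896) = [29; (1, 13, 1, 58)] with period length k = 4.
k is even, so the fundamental solution of x^2 - 896y^2 = 1 is (p_{k-1}, q_{k-1}) = (p_3, q_3); compute convergents through index 3.
Convergents (p_i = a_i*p_{i-1} + p_{i-2}, q_i = a_i*q_{i-1} + q_{i-2} with p_{-2}=0, p_{-1}=1, q_{-2}=1, q_{-1}=0):
  i=0: a_0=29, p_0 = 29*1 + 0 = 29, q_0 = 29*0 + 1 = 1.
  i=1: a_1=1, p_1 = 1*29 + 1 = 30, q_1 = 1*1 + 0 = 1.
  i=2: a_2=13, p_2 = 13*30 + 29 = 419, q_2 = 13*1 + 1 = 14.
  i=3: a_3=1, p_3 = 1*419 + 30 = 449, q_3 = 1*14 + 1 = 15.
Check: 449^2 - 896*15^2 = 201601 - 201600 = 1, so (x, y) = (449, 15) solves the equation, and by the theorem it is the least positive solution.

(x, y) = (449, 15)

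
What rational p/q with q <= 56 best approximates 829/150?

Expand x = 829/150 as a continued fraction with the Euclidean algorithm:
  829 = 5*150 + 79, so a_0 = 5.
  150 = 1*79 + 71, so a_1 = 1.
  79 = 1*71 + 8, so a_2 = 1.
  71 = 8*8 + 7, so a_3 = 8.
  8 = 1*7 + 1, so a_4 = 1.
  7 = 7*1 + 0, so a_5 = 7.
so x = [5; 1, 1, 8, 1, 7].
Convergents (p_i = a_i*p_{i-1} + p_{i-2}, q_i = a_i*q_{i-1} + q_{i-2} with p_{-2}=0, p_{-1}=1, q_{-2}=1, q_{-1}=0), until the denominator exceeds 56:
  i=0: a_0=5, p_0 = 5*1 + 0 = 5, q_0 = 5*0 + 1 = 1.
  i=1: a_1=1, p_1 = 1*5 + 1 = 6, q_1 = 1*1 + 0 = 1.
  i=2: a_2=1, p_2 = 1*6 + 5 = 11, q_2 = 1*1 + 1 = 2.
  i=3: a_3=8, p_3 = 8*11 + 6 = 94, q_3 = 8*2 + 1 = 17.
  i=4: a_4=1, p_4 = 1*94 + 11 = 105, q_4 = 1*17 + 2 = 19.
  i=5: a_5=7, p_5 = 7*105 + 94 = 829, q_5 = 7*19 + 17 = 150.
q_5 = 150 > 56, so the last convergent with denominator <= 56 is p_4/q_4 = 105/19.
The closest fraction with denominator <= 56 is either p_4/q_4 or the intermediate fraction (k*p_4 + p_3)/(k*q_4 + q_3) with the largest k >= 1 whose denominator stays <= 56; these approach x as k grows, and every other convergent or intermediate fraction in range is farther away.
Largest k: floor((56 - q_3)/q_4) = floor((56 - 17)/19) = 2.
That gives (2*105 + 94)/(2*19 + 17) = 304/55.
Compare the errors: |x - 105/19| = |829*19 - 105*150|/(150*19) = 1/2850, and |x - 304/55| = |829*55 - 304*150|/(150*55) = 5/8250.
Cross-multiplying, 1*8250 = 8250 < 14250 = 5*2850, so 1/2850 is smaller: the convergent 105/19 is closer to x than 304/55.

105/19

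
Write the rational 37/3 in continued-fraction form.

Run the Euclidean algorithm on 37 and 3; the successive quotients are the partial quotients a_0, a_1, ... (each step inverts the fractional part left over by the previous one):
  37 = 12*3 + 1, so a_0 = 12.
  3 = 3*1 + 0, so a_1 = 3.
The remainder reaches 0 after 2 divisions, so the expansion has 2 partial quotients, read off in order.

[12; 3]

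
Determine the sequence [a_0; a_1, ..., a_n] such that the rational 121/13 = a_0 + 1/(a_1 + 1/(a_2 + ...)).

[9; 3, 4]

Run the Euclidean algorithm on 121 and 13; the successive quotients are the partial quotients a_0, a_1, ... (each step inverts the fractional part left over by the previous one):
  121 = 9*13 + 4, so a_0 = 9.
  13 = 3*4 + 1, so a_1 = 3.
  4 = 4*1 + 0, so a_2 = 4.
The remainder reaches 0 after 3 divisions, so the expansion has 3 partial quotients, read off in order.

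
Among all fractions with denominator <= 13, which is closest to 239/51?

61/13

Expand x = 239/51 as a continued fraction with the Euclidean algorithm:
  239 = 4*51 + 35, so a_0 = 4.
  51 = 1*35 + 16, so a_1 = 1.
  35 = 2*16 + 3, so a_2 = 2.
  16 = 5*3 + 1, so a_3 = 5.
  3 = 3*1 + 0, so a_4 = 3.
so x = [4; 1, 2, 5, 3].
Convergents (p_i = a_i*p_{i-1} + p_{i-2}, q_i = a_i*q_{i-1} + q_{i-2} with p_{-2}=0, p_{-1}=1, q_{-2}=1, q_{-1}=0), until the denominator exceeds 13:
  i=0: a_0=4, p_0 = 4*1 + 0 = 4, q_0 = 4*0 + 1 = 1.
  i=1: a_1=1, p_1 = 1*4 + 1 = 5, q_1 = 1*1 + 0 = 1.
  i=2: a_2=2, p_2 = 2*5 + 4 = 14, q_2 = 2*1 + 1 = 3.
  i=3: a_3=5, p_3 = 5*14 + 5 = 75, q_3 = 5*3 + 1 = 16.
q_3 = 16 > 13, so the last convergent with denominator <= 13 is p_2/q_2 = 14/3.
The closest fraction with denominator <= 13 is either p_2/q_2 or the intermediate fraction (k*p_2 + p_1)/(k*q_2 + q_1) with the largest k >= 1 whose denominator stays <= 13; these approach x as k grows, and every other convergent or intermediate fraction in range is farther away.
Largest k: floor((13 - q_1)/q_2) = floor((13 - 1)/3) = 4.
That gives (4*14 + 5)/(4*3 + 1) = 61/13.
Compare the errors: |x - 14/3| = |239*3 - 14*51|/(51*3) = 3/153, and |x - 61/13| = |239*13 - 61*51|/(51*13) = 4/663.
Cross-multiplying, 4*153 = 612 < 1989 = 3*663, so 4/663 is smaller: the intermediate fraction 61/13 is closer to x than 14/3.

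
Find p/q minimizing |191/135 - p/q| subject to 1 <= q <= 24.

17/12

Expand x = 191/135 as a continued fraction with the Euclidean algorithm:
  191 = 1*135 + 56, so a_0 = 1.
  135 = 2*56 + 23, so a_1 = 2.
  56 = 2*23 + 10, so a_2 = 2.
  23 = 2*10 + 3, so a_3 = 2.
  10 = 3*3 + 1, so a_4 = 3.
  3 = 3*1 + 0, so a_5 = 3.
so x = [1; 2, 2, 2, 3, 3].
Convergents (p_i = a_i*p_{i-1} + p_{i-2}, q_i = a_i*q_{i-1} + q_{i-2} with p_{-2}=0, p_{-1}=1, q_{-2}=1, q_{-1}=0), until the denominator exceeds 24:
  i=0: a_0=1, p_0 = 1*1 + 0 = 1, q_0 = 1*0 + 1 = 1.
  i=1: a_1=2, p_1 = 2*1 + 1 = 3, q_1 = 2*1 + 0 = 2.
  i=2: a_2=2, p_2 = 2*3 + 1 = 7, q_2 = 2*2 + 1 = 5.
  i=3: a_3=2, p_3 = 2*7 + 3 = 17, q_3 = 2*5 + 2 = 12.
  i=4: a_4=3, p_4 = 3*17 + 7 = 58, q_4 = 3*12 + 5 = 41.
q_4 = 41 > 24, so the last convergent with denominator <= 24 is p_3/q_3 = 17/12.
The closest fraction with denominator <= 24 is either p_3/q_3 or the intermediate fraction (k*p_3 + p_2)/(k*q_3 + q_2) with the largest k >= 1 whose denominator stays <= 24; these approach x as k grows, and every other convergent or intermediate fraction in range is farther away.
Largest k: floor((24 - q_2)/q_3) = floor((24 - 5)/12) = 1.
That gives (1*17 + 7)/(1*12 + 5) = 24/17.
Compare the errors: |x - 17/12| = |191*12 - 17*135|/(135*12) = 3/1620, and |x - 24/17| = |191*17 - 24*135|/(135*17) = 7/2295.
Cross-multiplying, 3*2295 = 6885 < 11340 = 7*1620, so 3/1620 is smaller: the convergent 17/12 is closer to x than 24/17.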